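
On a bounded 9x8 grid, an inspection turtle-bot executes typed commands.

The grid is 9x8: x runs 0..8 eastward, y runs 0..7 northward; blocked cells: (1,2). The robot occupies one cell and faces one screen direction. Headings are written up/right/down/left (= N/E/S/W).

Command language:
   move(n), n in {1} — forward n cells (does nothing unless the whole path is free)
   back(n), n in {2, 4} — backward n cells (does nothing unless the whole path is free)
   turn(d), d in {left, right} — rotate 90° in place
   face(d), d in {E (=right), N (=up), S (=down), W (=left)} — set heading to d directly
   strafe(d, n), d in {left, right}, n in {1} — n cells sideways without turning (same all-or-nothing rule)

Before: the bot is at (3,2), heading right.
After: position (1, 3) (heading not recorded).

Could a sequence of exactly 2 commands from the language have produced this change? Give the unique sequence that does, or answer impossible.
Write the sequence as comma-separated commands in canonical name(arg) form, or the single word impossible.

strafe(left, 1), back(2)

key: running back(2) before strafe(left, 1) would end elsewhere — order is forced
start: at (3,2), heading right
t=1 strafe(left, 1) ⇒ at (3,3), heading right
t=2 back(2) ⇒ at (1,3), heading right
no rival 2-sequence matches.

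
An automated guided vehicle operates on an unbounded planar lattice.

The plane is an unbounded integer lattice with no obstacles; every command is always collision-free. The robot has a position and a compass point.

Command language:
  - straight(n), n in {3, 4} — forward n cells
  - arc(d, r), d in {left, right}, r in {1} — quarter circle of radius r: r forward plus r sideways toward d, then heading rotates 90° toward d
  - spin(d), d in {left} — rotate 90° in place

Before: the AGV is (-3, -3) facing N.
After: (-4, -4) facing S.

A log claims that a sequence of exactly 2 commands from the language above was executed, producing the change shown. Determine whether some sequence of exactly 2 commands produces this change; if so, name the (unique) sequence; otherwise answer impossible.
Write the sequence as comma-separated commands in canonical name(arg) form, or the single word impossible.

key: position moved to (-4,-4) AND the heading swung to S — translation plus rotation needed
t0: (-3, -3) facing N
t=1 spin(left) ⇒ (-3, -3) facing W
t=2 arc(left, 1) ⇒ (-4, -4) facing S
no other 2-command option fits: unique.

spin(left), arc(left, 1)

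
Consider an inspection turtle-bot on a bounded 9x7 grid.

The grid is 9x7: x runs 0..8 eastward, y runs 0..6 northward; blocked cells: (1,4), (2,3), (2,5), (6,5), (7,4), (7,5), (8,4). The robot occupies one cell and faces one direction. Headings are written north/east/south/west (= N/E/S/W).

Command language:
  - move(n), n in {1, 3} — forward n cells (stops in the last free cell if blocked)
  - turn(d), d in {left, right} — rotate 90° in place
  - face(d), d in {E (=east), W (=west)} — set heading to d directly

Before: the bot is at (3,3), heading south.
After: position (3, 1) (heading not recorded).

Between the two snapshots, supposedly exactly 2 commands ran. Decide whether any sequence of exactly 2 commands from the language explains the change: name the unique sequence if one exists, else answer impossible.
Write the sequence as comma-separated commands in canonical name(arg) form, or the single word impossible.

begin: at (3,3), heading south
step 1 (move(1)): at (3,2), heading south
step 2 (move(1)): at (3,1), heading south
no rival 2-sequence matches.

move(1), move(1)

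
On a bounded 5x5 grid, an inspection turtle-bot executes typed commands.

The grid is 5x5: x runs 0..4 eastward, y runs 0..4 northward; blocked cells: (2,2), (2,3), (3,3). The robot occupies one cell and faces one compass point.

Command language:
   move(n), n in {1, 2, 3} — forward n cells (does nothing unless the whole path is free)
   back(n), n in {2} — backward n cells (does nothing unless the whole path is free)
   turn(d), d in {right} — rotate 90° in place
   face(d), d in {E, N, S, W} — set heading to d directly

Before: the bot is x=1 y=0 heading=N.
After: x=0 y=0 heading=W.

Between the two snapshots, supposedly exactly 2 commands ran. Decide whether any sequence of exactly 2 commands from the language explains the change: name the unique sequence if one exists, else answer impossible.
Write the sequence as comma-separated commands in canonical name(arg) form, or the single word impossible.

key: cell and facing (now W) both changed — the 2 commands mix motion and turning
initial: x=1 y=0 heading=N
step 1 (face(W)): x=1 y=0 heading=W
step 2 (move(1)): x=0 y=0 heading=W
no other 2-command option fits: unique.

face(W), move(1)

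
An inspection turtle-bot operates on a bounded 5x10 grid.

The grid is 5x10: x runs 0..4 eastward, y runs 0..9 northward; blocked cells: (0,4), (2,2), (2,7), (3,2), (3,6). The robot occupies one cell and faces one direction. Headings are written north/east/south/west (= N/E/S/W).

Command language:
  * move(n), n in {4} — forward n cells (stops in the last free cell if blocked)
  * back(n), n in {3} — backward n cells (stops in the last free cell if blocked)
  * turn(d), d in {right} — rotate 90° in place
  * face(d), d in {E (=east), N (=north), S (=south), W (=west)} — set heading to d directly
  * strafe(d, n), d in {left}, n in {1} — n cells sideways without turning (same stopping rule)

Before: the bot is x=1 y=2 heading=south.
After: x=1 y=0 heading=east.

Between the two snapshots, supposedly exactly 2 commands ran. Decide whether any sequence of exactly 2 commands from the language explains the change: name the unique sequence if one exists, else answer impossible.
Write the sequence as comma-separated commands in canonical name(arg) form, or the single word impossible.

move(4), face(E)

key: cell and facing (now E) both changed — the 2 commands mix motion and turning
from: x=1 y=2 heading=south
step 1 (move(4)): x=1 y=0 heading=south
step 2 (face(E)): x=1 y=0 heading=east
no other 2-command option fits: unique.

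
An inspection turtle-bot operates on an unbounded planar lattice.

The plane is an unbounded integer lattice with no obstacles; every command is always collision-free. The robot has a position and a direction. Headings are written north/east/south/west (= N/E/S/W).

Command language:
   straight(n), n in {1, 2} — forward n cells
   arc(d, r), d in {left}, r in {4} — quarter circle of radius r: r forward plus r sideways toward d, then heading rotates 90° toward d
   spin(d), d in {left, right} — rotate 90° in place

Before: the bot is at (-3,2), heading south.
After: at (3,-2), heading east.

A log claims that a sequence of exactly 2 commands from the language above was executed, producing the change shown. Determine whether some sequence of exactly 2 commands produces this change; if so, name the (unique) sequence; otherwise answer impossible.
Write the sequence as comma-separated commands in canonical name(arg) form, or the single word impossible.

key: position moved to (3,-2) AND the heading swung to E — translation plus rotation needed
initial: at (-3,2), heading south
[1] after arc(left, 4): at (1,-2), heading east
[2] after straight(2): at (3,-2), heading east
uniquely the one of 25 2-step routes that fits.

arc(left, 4), straight(2)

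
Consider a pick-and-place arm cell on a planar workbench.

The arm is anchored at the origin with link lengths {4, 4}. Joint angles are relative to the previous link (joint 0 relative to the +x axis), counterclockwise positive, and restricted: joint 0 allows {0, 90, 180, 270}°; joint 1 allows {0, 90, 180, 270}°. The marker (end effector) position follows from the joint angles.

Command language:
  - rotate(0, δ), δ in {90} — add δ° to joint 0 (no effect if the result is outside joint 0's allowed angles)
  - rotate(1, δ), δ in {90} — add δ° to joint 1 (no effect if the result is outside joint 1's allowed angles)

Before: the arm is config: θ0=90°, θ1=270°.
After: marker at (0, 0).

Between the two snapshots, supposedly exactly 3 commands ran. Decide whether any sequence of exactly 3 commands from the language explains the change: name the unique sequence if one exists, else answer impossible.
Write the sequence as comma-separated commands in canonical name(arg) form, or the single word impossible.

initial: config: θ0=90°, θ1=270°
t=1 rotate(1, 90) ⇒ config: θ0=90°, θ1=0°
t=2 rotate(1, 90) ⇒ config: θ0=90°, θ1=90°
t=3 rotate(1, 90) ⇒ config: θ0=90°, θ1=180°
no rival 3-sequence matches.

rotate(1, 90), rotate(1, 90), rotate(1, 90)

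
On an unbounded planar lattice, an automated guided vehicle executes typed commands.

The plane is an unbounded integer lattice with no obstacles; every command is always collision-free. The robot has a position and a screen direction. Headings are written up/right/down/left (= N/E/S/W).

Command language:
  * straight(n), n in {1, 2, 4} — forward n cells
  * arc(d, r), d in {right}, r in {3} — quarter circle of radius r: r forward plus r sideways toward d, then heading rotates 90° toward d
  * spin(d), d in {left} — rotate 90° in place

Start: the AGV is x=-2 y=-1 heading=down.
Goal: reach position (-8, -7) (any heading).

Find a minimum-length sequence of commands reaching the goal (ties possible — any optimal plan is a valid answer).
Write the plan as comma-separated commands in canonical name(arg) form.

t0: x=-2 y=-1 heading=down
[1] after arc(right, 3): x=-5 y=-4 heading=left
[2] after spin(left): x=-5 y=-4 heading=down
[3] after arc(right, 3): x=-8 y=-7 heading=left
nothing shorter than 3 reaches the goal.

arc(right, 3), spin(left), arc(right, 3)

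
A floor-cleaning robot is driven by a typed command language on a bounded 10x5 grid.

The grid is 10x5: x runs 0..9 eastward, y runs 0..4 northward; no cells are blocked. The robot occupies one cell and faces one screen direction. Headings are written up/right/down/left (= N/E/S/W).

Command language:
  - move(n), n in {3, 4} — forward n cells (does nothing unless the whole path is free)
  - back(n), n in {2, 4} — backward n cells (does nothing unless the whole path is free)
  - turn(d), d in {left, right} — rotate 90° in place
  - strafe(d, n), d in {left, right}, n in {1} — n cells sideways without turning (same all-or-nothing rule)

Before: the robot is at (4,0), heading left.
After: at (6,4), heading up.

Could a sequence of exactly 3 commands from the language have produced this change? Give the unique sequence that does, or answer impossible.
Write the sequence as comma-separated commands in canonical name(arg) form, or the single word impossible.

back(2), turn(right), move(4)

key: running move(4) before back(2) would end elsewhere — order is forced
start: at (4,0), heading left
1. back(2) → at (6,0), heading left
2. turn(right) → at (6,0), heading up
3. move(4) → at (6,4), heading up
all 512 alternatives checked — unique.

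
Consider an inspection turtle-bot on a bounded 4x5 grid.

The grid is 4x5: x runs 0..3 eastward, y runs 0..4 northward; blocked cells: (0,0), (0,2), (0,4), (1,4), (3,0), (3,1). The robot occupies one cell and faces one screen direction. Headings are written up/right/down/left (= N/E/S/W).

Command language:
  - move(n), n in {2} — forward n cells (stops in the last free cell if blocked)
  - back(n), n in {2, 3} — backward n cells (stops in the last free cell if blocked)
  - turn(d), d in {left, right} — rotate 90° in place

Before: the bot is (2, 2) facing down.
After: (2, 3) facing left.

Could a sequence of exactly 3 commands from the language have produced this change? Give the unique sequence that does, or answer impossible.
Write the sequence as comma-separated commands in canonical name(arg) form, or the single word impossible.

key: position moved to (2,3) AND the heading swung to W — translation plus rotation needed
initial: (2, 2) facing down
[1] after move(2): (2, 0) facing down
[2] after back(3): (2, 3) facing down
[3] after turn(right): (2, 3) facing left
uniquely the one of 125 3-step routes that fits.

move(2), back(3), turn(right)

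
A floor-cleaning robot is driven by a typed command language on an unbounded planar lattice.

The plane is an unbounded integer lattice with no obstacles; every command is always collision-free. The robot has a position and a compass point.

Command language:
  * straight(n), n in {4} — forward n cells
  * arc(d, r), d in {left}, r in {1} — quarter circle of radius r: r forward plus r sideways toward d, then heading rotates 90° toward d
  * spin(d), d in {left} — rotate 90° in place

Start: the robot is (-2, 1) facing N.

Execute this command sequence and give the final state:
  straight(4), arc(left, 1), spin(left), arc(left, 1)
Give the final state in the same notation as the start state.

start: (-2, 1) facing N
step 1 (straight(4)): (-2, 5) facing N
step 2 (arc(left, 1)): (-3, 6) facing W
step 3 (spin(left)): (-3, 6) facing S
step 4 (arc(left, 1)): (-2, 5) facing E

(-2, 5) facing E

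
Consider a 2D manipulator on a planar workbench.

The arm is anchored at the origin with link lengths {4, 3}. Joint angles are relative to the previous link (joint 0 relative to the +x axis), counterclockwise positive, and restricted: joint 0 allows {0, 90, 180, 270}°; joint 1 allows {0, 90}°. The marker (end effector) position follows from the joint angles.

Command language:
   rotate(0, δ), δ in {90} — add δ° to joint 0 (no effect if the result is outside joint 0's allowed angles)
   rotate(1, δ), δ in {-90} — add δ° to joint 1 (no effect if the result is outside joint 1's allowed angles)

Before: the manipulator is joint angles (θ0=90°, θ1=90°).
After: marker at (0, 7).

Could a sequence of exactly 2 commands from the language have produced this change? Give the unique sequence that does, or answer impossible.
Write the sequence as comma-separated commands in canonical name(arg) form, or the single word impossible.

initial: joint angles (θ0=90°, θ1=90°)
step 1 (rotate(1, -90)): joint angles (θ0=90°, θ1=0°)
step 2 (rotate(1, -90)): joint angles (θ0=90°, θ1=0°)
no other 2-command option fits: unique.

rotate(1, -90), rotate(1, -90)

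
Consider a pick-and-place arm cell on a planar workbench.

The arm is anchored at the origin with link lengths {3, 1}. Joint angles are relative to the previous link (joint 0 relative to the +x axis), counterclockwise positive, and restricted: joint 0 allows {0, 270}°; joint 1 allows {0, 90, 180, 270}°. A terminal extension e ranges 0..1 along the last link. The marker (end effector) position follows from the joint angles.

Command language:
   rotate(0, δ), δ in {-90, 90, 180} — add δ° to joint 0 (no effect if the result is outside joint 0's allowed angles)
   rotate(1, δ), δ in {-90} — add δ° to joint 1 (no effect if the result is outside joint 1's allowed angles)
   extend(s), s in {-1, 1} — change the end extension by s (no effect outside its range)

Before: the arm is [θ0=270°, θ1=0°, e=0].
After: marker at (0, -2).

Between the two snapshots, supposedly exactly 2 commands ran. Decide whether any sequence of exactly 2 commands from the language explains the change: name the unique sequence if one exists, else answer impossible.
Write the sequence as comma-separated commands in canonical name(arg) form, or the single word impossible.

from: [θ0=270°, θ1=0°, e=0]
[1] after rotate(1, -90): [θ0=270°, θ1=270°, e=0]
[2] after rotate(1, -90): [θ0=270°, θ1=180°, e=0]
all 36 alternatives checked — unique.

rotate(1, -90), rotate(1, -90)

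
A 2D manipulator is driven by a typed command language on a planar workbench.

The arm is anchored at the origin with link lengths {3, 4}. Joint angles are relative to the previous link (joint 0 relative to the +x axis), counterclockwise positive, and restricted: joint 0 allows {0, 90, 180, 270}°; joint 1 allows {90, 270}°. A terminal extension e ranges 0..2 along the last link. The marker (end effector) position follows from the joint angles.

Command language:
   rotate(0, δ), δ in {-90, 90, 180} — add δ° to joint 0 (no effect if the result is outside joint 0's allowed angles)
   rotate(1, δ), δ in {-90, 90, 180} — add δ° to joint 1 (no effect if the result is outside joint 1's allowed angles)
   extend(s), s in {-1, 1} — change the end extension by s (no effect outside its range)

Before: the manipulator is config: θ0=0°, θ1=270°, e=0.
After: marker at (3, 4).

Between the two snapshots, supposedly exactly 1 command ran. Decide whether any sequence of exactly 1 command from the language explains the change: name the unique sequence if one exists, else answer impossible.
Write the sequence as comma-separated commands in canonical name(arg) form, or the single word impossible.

begin: config: θ0=0°, θ1=270°, e=0
1. rotate(1, 180) → config: θ0=0°, θ1=90°, e=0
uniquely the one of 8 1-step routes that fits.

rotate(1, 180)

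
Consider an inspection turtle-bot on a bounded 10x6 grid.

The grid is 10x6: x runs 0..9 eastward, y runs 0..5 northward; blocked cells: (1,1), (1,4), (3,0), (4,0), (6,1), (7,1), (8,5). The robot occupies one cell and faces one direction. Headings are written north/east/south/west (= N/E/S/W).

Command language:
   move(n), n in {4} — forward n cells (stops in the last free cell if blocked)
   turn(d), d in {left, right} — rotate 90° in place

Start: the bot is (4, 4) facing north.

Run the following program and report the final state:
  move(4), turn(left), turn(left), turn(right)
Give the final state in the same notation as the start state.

start: (4, 4) facing north
1. move(4) → (4, 5) facing north
2. turn(left) → (4, 5) facing west
3. turn(left) → (4, 5) facing south
4. turn(right) → (4, 5) facing west

(4, 5) facing west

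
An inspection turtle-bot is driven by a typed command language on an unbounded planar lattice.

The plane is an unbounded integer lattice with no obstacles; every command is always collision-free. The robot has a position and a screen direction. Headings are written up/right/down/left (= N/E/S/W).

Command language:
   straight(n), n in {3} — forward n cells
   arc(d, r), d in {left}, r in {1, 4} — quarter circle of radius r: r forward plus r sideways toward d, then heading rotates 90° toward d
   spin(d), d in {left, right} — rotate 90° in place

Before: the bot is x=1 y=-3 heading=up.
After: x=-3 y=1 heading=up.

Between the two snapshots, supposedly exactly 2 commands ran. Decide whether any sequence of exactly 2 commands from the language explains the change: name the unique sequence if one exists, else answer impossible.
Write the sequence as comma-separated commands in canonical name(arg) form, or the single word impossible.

key: running spin(right) before arc(left, 4) would end elsewhere — order is forced
initial: x=1 y=-3 heading=up
step 1 (arc(left, 4)): x=-3 y=1 heading=left
step 2 (spin(right)): x=-3 y=1 heading=up
all 25 alternatives checked — unique.

arc(left, 4), spin(right)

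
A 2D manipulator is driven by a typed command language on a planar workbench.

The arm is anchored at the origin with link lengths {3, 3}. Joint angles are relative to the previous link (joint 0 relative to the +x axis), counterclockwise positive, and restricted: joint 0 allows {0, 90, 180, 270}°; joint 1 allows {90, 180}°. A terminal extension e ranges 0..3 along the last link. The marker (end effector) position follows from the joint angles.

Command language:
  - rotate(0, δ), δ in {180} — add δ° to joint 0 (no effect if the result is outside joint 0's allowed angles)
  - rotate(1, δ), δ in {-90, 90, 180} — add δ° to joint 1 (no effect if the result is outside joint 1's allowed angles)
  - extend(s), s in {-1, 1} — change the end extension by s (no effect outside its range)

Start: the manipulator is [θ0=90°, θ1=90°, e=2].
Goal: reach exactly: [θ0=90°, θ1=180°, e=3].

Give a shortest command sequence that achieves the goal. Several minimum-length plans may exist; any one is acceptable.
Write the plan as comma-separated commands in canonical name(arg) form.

extend(1), rotate(1, 90)

begin: [θ0=90°, θ1=90°, e=2]
[1] after extend(1): [θ0=90°, θ1=90°, e=3]
[2] after rotate(1, 90): [θ0=90°, θ1=180°, e=3]
nothing shorter than 2 reaches the goal.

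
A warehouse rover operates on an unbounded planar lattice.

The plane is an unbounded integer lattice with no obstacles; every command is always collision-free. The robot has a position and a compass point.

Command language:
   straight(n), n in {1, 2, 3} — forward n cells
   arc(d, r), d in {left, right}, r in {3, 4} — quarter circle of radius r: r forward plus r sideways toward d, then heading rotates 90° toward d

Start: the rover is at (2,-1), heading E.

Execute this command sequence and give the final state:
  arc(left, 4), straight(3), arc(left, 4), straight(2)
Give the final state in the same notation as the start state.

at (0,10), heading W

t0: at (2,-1), heading E
[1] after arc(left, 4): at (6,3), heading N
[2] after straight(3): at (6,6), heading N
[3] after arc(left, 4): at (2,10), heading W
[4] after straight(2): at (0,10), heading W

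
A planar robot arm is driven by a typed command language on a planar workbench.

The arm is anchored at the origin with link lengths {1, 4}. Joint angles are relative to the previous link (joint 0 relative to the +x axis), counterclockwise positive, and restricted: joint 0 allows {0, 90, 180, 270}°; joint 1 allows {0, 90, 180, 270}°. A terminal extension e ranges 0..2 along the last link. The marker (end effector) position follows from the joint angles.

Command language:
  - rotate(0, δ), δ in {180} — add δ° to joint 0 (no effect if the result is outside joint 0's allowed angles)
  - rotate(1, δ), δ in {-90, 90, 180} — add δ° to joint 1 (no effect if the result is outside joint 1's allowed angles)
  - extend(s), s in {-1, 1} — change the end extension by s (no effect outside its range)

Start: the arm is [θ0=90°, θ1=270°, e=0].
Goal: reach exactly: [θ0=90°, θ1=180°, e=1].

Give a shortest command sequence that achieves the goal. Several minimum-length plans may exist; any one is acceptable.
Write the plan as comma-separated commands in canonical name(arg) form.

rotate(1, -90), extend(1)

from: [θ0=90°, θ1=270°, e=0]
[1] after rotate(1, -90): [θ0=90°, θ1=180°, e=0]
[2] after extend(1): [θ0=90°, θ1=180°, e=1]
nothing shorter than 2 reaches the goal.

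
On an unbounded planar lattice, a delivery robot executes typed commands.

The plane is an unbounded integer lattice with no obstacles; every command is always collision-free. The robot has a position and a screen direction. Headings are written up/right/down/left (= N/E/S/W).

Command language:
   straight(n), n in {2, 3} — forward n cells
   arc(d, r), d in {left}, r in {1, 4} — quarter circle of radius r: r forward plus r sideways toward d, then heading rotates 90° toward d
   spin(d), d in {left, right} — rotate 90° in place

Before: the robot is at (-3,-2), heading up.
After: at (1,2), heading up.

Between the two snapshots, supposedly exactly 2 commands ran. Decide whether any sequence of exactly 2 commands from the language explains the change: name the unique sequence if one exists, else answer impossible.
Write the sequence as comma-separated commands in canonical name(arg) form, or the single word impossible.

spin(right), arc(left, 4)

key: still facing N at the end — net rotation zero over 2 steps
t0: at (-3,-2), heading up
[1] after spin(right): at (-3,-2), heading right
[2] after arc(left, 4): at (1,2), heading up
no other 2-command option fits: unique.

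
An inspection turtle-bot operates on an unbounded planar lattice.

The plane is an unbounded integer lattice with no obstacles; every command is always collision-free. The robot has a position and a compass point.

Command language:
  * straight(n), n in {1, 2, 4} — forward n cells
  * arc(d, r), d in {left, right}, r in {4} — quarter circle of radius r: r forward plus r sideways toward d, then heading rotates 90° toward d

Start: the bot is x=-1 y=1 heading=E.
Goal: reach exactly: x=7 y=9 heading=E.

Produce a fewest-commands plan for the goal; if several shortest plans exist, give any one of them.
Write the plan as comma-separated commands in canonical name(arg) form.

arc(left, 4), arc(right, 4)

initial: x=-1 y=1 heading=E
t=1 arc(left, 4) ⇒ x=3 y=5 heading=N
t=2 arc(right, 4) ⇒ x=7 y=9 heading=E
minimal: 2 command(s), checked below 2.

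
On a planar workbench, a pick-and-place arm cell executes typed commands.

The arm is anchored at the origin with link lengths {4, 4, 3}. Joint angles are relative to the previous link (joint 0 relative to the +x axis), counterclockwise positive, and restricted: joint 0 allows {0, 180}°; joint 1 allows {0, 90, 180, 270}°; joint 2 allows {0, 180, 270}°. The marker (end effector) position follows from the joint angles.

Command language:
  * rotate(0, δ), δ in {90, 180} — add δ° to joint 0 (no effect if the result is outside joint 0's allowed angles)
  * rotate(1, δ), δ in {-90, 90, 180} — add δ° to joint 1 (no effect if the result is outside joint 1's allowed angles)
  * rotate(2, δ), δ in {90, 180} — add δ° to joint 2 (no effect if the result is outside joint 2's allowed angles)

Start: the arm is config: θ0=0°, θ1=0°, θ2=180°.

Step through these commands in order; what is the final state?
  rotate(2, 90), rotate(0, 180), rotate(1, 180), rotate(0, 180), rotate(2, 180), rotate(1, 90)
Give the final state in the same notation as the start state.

begin: config: θ0=0°, θ1=0°, θ2=180°
[1] after rotate(2, 90): config: θ0=0°, θ1=0°, θ2=270°
[2] after rotate(0, 180): config: θ0=180°, θ1=0°, θ2=270°
[3] after rotate(1, 180): config: θ0=180°, θ1=180°, θ2=270°
[4] after rotate(0, 180): config: θ0=0°, θ1=180°, θ2=270°
[5] after rotate(2, 180): config: θ0=0°, θ1=180°, θ2=270°
[6] after rotate(1, 90): config: θ0=0°, θ1=270°, θ2=270°

config: θ0=0°, θ1=270°, θ2=270°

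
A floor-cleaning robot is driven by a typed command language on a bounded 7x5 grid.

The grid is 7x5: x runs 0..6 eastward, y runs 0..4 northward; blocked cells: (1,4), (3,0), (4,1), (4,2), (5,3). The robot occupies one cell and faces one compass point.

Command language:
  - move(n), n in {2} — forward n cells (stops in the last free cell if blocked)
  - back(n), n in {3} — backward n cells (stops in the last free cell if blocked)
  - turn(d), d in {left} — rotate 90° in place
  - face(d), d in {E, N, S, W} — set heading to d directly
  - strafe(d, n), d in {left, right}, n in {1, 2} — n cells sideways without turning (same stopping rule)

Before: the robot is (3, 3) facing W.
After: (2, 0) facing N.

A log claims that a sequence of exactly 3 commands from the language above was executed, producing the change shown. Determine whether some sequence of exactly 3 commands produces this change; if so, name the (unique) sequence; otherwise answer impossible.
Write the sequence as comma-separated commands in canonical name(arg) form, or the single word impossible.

key: position moved to (2,0) AND the heading swung to N — translation plus rotation needed
t0: (3, 3) facing W
t=1 face(N) ⇒ (3, 3) facing N
t=2 strafe(left, 1) ⇒ (2, 3) facing N
t=3 back(3) ⇒ (2, 0) facing N
all 1331 alternatives checked — unique.

face(N), strafe(left, 1), back(3)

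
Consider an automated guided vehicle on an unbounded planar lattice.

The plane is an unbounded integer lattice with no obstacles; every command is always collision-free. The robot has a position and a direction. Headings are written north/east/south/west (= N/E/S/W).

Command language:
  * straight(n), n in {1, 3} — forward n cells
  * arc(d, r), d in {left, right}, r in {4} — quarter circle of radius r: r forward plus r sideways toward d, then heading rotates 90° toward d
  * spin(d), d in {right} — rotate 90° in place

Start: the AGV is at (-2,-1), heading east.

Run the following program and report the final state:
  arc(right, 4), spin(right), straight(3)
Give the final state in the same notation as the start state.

at (-1,-5), heading west

begin: at (-2,-1), heading east
step 1 (arc(right, 4)): at (2,-5), heading south
step 2 (spin(right)): at (2,-5), heading west
step 3 (straight(3)): at (-1,-5), heading west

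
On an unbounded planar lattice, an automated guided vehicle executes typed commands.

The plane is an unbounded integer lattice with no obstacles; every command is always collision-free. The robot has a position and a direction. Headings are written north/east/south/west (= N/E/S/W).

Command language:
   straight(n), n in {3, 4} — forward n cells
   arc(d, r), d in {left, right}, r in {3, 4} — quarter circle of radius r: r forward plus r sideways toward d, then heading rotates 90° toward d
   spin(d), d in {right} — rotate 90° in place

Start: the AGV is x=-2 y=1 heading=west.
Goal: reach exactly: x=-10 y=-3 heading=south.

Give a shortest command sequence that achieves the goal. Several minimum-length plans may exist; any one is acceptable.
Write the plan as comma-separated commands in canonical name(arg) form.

from: x=-2 y=1 heading=west
step 1 (straight(4)): x=-6 y=1 heading=west
step 2 (arc(left, 4)): x=-10 y=-3 heading=south
shorter routes all fall short; 2 is best.

straight(4), arc(left, 4)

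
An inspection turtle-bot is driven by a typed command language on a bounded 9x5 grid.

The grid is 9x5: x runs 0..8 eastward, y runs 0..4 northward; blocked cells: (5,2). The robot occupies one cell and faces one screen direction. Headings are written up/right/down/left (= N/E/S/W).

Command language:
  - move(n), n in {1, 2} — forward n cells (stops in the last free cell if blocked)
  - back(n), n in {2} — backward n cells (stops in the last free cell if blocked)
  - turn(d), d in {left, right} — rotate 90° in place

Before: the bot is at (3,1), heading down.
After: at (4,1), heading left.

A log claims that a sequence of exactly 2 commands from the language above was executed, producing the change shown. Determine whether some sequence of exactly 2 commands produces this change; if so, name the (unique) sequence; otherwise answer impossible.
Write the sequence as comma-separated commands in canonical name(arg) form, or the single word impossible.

no 2-step route produces this change.

impossible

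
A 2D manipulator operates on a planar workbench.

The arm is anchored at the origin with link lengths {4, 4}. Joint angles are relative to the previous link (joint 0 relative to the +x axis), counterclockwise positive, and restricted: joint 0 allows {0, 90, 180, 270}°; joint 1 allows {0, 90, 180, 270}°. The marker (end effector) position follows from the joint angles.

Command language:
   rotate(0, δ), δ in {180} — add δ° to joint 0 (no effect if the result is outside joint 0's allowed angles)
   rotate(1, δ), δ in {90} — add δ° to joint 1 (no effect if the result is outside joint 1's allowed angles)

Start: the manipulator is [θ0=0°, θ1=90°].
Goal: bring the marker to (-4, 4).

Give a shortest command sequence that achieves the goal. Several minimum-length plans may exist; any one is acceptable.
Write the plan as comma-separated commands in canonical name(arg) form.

rotate(1, 90), rotate(1, 90), rotate(0, 180)

start: [θ0=0°, θ1=90°]
step 1 (rotate(1, 90)): [θ0=0°, θ1=180°]
step 2 (rotate(1, 90)): [θ0=0°, θ1=270°]
step 3 (rotate(0, 180)): [θ0=180°, θ1=270°]
minimal: 3 command(s), checked below 3.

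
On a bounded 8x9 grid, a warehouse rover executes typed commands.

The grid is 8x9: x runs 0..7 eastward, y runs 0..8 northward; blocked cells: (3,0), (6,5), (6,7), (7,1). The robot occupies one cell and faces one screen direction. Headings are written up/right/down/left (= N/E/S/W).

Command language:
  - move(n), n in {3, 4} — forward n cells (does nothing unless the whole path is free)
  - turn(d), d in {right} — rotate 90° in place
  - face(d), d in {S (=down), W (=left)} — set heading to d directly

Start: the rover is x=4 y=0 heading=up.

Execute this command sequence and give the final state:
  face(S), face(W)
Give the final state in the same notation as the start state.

t0: x=4 y=0 heading=up
[1] after face(S): x=4 y=0 heading=down
[2] after face(W): x=4 y=0 heading=left

x=4 y=0 heading=left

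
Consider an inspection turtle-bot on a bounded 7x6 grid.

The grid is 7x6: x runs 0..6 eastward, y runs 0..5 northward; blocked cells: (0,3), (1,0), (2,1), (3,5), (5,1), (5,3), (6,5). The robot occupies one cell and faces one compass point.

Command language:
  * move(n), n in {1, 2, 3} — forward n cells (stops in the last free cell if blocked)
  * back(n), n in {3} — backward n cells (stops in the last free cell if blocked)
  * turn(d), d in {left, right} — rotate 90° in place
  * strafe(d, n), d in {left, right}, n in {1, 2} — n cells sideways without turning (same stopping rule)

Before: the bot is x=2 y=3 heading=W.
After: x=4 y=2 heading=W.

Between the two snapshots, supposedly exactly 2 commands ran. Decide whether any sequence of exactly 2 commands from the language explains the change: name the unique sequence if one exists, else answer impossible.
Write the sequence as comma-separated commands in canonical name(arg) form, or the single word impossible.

back(3), strafe(left, 1)

key: still facing W at the end — nothing in the sequence rotates
begin: x=2 y=3 heading=W
1. back(3) → x=4 y=3 heading=W
2. strafe(left, 1) → x=4 y=2 heading=W
no other 2-command option fits: unique.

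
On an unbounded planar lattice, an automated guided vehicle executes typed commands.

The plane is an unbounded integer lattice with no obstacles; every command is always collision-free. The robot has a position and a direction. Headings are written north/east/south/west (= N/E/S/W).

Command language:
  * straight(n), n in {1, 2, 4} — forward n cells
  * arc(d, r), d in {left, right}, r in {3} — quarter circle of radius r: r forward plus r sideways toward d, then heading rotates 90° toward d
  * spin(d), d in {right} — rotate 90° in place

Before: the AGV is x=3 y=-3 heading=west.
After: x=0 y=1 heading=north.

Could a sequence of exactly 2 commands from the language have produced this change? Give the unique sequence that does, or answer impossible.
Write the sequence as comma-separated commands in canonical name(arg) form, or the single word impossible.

arc(right, 3), straight(1)

key: cell and facing (now N) both changed — the 2 commands mix motion and turning
t0: x=3 y=-3 heading=west
step 1 (arc(right, 3)): x=0 y=0 heading=north
step 2 (straight(1)): x=0 y=1 heading=north
no rival 2-sequence matches.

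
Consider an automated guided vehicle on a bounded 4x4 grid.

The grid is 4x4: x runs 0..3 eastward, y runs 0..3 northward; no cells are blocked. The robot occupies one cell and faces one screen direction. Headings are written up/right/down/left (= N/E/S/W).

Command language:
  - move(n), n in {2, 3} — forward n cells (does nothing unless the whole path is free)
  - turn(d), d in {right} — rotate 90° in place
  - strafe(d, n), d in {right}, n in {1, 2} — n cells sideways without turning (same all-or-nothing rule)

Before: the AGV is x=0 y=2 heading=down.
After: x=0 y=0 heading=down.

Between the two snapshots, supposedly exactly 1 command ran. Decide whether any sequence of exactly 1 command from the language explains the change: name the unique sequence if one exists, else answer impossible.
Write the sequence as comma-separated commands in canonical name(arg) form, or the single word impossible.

move(2)

key: still facing S — the one step turns nothing
t0: x=0 y=2 heading=down
t=1 move(2) ⇒ x=0 y=0 heading=down
uniquely the one of 5 1-step routes that fits.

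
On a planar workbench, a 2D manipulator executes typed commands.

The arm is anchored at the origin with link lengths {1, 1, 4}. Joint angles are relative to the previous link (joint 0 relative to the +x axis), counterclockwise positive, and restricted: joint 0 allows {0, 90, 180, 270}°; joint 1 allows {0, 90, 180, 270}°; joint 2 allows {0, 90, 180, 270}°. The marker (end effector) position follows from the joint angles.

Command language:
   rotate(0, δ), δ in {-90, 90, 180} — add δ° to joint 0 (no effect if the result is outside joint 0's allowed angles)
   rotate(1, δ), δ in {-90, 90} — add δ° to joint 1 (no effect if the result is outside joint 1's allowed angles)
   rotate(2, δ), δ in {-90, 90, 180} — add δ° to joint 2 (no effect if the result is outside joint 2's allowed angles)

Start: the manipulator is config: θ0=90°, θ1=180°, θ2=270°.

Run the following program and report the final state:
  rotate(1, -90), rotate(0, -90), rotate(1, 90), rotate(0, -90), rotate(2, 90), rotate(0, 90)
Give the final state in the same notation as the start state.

t0: config: θ0=90°, θ1=180°, θ2=270°
step 1 (rotate(1, -90)): config: θ0=90°, θ1=90°, θ2=270°
step 2 (rotate(0, -90)): config: θ0=0°, θ1=90°, θ2=270°
step 3 (rotate(1, 90)): config: θ0=0°, θ1=180°, θ2=270°
step 4 (rotate(0, -90)): config: θ0=270°, θ1=180°, θ2=270°
step 5 (rotate(2, 90)): config: θ0=270°, θ1=180°, θ2=0°
step 6 (rotate(0, 90)): config: θ0=0°, θ1=180°, θ2=0°

config: θ0=0°, θ1=180°, θ2=0°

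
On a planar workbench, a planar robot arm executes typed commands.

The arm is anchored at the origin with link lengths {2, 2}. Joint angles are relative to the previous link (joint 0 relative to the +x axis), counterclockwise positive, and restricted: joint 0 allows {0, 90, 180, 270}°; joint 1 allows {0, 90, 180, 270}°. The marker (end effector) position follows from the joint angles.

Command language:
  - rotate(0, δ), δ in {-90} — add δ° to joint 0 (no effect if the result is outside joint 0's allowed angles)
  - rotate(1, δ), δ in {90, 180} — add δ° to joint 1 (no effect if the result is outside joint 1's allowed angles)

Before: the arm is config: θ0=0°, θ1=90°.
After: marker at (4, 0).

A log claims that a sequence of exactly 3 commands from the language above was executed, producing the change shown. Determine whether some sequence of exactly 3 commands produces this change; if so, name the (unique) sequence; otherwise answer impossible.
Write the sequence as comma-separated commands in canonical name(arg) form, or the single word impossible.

from: config: θ0=0°, θ1=90°
step 1 (rotate(1, 90)): config: θ0=0°, θ1=180°
step 2 (rotate(1, 90)): config: θ0=0°, θ1=270°
step 3 (rotate(1, 90)): config: θ0=0°, θ1=0°
all 27 alternatives checked — unique.

rotate(1, 90), rotate(1, 90), rotate(1, 90)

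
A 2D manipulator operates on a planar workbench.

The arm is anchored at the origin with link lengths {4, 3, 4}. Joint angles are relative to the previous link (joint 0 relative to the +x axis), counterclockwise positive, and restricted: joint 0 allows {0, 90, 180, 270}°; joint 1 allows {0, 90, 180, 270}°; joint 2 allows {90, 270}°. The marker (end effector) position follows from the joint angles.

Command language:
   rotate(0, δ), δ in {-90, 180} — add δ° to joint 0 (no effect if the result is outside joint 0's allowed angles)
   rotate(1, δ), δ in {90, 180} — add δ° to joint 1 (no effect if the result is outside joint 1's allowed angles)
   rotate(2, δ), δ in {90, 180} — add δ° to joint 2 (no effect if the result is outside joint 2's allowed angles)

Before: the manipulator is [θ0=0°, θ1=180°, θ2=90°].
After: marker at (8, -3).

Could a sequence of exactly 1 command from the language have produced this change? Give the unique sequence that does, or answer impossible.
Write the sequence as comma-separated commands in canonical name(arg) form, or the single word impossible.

begin: [θ0=0°, θ1=180°, θ2=90°]
1. rotate(1, 90) → [θ0=0°, θ1=270°, θ2=90°]
no rival 1-sequence matches.

rotate(1, 90)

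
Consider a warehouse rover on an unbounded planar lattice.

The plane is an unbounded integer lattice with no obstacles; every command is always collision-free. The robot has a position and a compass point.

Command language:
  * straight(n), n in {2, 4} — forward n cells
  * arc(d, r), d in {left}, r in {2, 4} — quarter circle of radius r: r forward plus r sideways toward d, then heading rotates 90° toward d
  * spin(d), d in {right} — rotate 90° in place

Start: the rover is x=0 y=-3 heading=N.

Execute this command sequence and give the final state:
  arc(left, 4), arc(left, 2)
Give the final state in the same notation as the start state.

x=-6 y=-1 heading=S

initial: x=0 y=-3 heading=N
t=1 arc(left, 4) ⇒ x=-4 y=1 heading=W
t=2 arc(left, 2) ⇒ x=-6 y=-1 heading=S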